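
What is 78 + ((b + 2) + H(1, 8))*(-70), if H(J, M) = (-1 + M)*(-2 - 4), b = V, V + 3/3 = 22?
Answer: 1408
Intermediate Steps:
V = 21 (V = -1 + 22 = 21)
b = 21
H(J, M) = 6 - 6*M (H(J, M) = (-1 + M)*(-6) = 6 - 6*M)
78 + ((b + 2) + H(1, 8))*(-70) = 78 + ((21 + 2) + (6 - 6*8))*(-70) = 78 + (23 + (6 - 48))*(-70) = 78 + (23 - 42)*(-70) = 78 - 19*(-70) = 78 + 1330 = 1408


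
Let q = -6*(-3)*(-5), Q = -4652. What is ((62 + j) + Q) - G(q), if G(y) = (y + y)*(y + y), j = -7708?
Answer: -44698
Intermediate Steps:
q = -90 (q = 18*(-5) = -90)
G(y) = 4*y² (G(y) = (2*y)*(2*y) = 4*y²)
((62 + j) + Q) - G(q) = ((62 - 7708) - 4652) - 4*(-90)² = (-7646 - 4652) - 4*8100 = -12298 - 1*32400 = -12298 - 32400 = -44698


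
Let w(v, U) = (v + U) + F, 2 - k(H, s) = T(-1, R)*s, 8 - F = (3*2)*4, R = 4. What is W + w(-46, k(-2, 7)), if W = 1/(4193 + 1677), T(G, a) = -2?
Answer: -270019/5870 ≈ -46.000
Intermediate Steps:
F = -16 (F = 8 - 3*2*4 = 8 - 6*4 = 8 - 1*24 = 8 - 24 = -16)
k(H, s) = 2 + 2*s (k(H, s) = 2 - (-2)*s = 2 + 2*s)
w(v, U) = -16 + U + v (w(v, U) = (v + U) - 16 = (U + v) - 16 = -16 + U + v)
W = 1/5870 ≈ 0.00017036
W + w(-46, k(-2, 7)) = 1/5870 + (-16 + (2 + 2*7) - 46) = 1/5870 + (-16 + (2 + 14) - 46) = 1/5870 + (-16 + 16 - 46) = 1/5870 - 46 = -270019/5870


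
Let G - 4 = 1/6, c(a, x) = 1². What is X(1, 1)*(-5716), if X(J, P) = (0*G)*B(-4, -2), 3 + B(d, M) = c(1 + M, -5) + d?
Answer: 0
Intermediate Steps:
c(a, x) = 1
G = 25/6 (G = 4 + 1/6 = 4 + 1*(⅙) = 4 + ⅙ = 25/6 ≈ 4.1667)
B(d, M) = -2 + d (B(d, M) = -3 + (1 + d) = -2 + d)
X(J, P) = 0 (X(J, P) = (0*(25/6))*(-2 - 4) = 0*(-6) = 0)
X(1, 1)*(-5716) = 0*(-5716) = 0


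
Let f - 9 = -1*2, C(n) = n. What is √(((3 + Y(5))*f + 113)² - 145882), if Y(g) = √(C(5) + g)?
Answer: 2*√(-31859 + 469*√10) ≈ 348.57*I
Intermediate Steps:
f = 7 (f = 9 - 1*2 = 9 - 2 = 7)
Y(g) = √(5 + g)
√(((3 + Y(5))*f + 113)² - 145882) = √(((3 + √(5 + 5))*7 + 113)² - 145882) = √(((3 + √10)*7 + 113)² - 145882) = √(((21 + 7*√10) + 113)² - 145882) = √((134 + 7*√10)² - 145882) = √(-145882 + (134 + 7*√10)²)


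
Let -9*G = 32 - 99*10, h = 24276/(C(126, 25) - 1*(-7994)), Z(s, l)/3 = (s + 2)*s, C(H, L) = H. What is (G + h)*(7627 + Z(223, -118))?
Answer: 22585924348/1305 ≈ 1.7307e+7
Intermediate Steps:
Z(s, l) = 3*s*(2 + s) (Z(s, l) = 3*((s + 2)*s) = 3*((2 + s)*s) = 3*(s*(2 + s)) = 3*s*(2 + s))
h = 867/290 (h = 24276/(126 - 1*(-7994)) = 24276/(126 + 7994) = 24276/8120 = 24276*(1/8120) = 867/290 ≈ 2.9897)
G = 958/9 (G = -(32 - 99*10)/9 = -(32 - 990)/9 = -⅑*(-958) = 958/9 ≈ 106.44)
(G + h)*(7627 + Z(223, -118)) = (958/9 + 867/290)*(7627 + 3*223*(2 + 223)) = 285623*(7627 + 3*223*225)/2610 = 285623*(7627 + 150525)/2610 = (285623/2610)*158152 = 22585924348/1305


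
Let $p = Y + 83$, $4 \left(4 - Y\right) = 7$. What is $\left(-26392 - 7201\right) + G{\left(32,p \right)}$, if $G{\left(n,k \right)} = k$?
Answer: $- \frac{134031}{4} \approx -33508.0$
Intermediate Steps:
$Y = \frac{9}{4}$ ($Y = 4 - \frac{7}{4} = \frac{9}{4} \approx 2.25$)
$p = \frac{341}{4}$ ($p = \frac{9}{4} + 83 = \frac{341}{4} \approx 85.25$)
$\left(-26392 - 7201\right) + G{\left(32,p \right)} = \left(-26392 - 7201\right) + \frac{341}{4} = -33593 + \frac{341}{4} = - \frac{134031}{4}$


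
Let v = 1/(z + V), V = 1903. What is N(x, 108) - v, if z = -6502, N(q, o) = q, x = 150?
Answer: 689851/4599 ≈ 150.00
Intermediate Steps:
v = -1/4599 (v = 1/(-6502 + 1903) = 1/(-4599) = -1/4599 ≈ -0.00021744)
N(x, 108) - v = 150 - 1*(-1/4599) = 150 + 1/4599 = 689851/4599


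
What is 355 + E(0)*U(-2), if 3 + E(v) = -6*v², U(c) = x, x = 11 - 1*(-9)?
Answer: 295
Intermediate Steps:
x = 20 (x = 11 + 9 = 20)
U(c) = 20
E(v) = -3 - 6*v²
355 + E(0)*U(-2) = 355 + (-3 - 6*0²)*20 = 355 + (-3 - 6*0)*20 = 355 + (-3 + 0)*20 = 355 - 3*20 = 355 - 60 = 295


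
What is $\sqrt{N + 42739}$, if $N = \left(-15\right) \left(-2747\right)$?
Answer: $2 \sqrt{20986} \approx 289.73$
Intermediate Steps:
$N = 41205$
$\sqrt{N + 42739} = \sqrt{41205 + 42739} = \sqrt{83944} = 2 \sqrt{20986}$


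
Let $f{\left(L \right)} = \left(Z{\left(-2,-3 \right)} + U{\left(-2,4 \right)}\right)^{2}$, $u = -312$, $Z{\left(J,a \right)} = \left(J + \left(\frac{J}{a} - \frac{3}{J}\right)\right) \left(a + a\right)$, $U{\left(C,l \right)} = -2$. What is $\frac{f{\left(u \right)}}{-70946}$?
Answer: $- \frac{9}{70946} \approx -0.00012686$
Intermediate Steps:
$Z{\left(J,a \right)} = 2 a \left(J - \frac{3}{J} + \frac{J}{a}\right)$ ($Z{\left(J,a \right)} = \left(J + \left(- \frac{3}{J} + \frac{J}{a}\right)\right) 2 a = \left(J - \frac{3}{J} + \frac{J}{a}\right) 2 a = 2 a \left(J - \frac{3}{J} + \frac{J}{a}\right)$)
$f{\left(L \right)} = 9$ ($f{\left(L \right)} = \left(\frac{2 \left(\left(-3\right) \left(-3\right) + \left(-2\right)^{2} \left(1 - 3\right)\right)}{-2} - 2\right)^{2} = \left(2 \left(- \frac{1}{2}\right) \left(9 + 4 \left(-2\right)\right) - 2\right)^{2} = \left(2 \left(- \frac{1}{2}\right) \left(9 - 8\right) - 2\right)^{2} = \left(2 \left(- \frac{1}{2}\right) 1 - 2\right)^{2} = \left(-1 - 2\right)^{2} = \left(-3\right)^{2} = 9$)
$\frac{f{\left(u \right)}}{-70946} = \frac{9}{-70946} = 9 \left(- \frac{1}{70946}\right) = - \frac{9}{70946}$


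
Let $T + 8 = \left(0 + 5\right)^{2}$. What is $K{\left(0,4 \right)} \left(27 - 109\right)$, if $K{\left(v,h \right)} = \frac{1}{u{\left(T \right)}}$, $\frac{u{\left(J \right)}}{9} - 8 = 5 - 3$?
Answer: $- \frac{41}{45} \approx -0.91111$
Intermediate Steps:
$T = 17$ ($T = -8 + \left(0 + 5\right)^{2} = -8 + 5^{2} = -8 + 25 = 17$)
$u{\left(J \right)} = 90$ ($u{\left(J \right)} = 72 + 9 \left(5 - 3\right) = 72 + 9 \cdot 2 = 72 + 18 = 90$)
$K{\left(v,h \right)} = \frac{1}{90}$
$K{\left(0,4 \right)} \left(27 - 109\right) = \frac{27 - 109}{90} = \frac{1}{90} \left(-82\right) = - \frac{41}{45}$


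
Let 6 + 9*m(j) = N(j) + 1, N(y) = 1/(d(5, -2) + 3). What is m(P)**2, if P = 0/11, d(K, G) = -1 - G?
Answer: 361/1296 ≈ 0.27855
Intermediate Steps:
N(y) = 1/4 (N(y) = 1/((-1 - 1*(-2)) + 3) = 1/((-1 + 2) + 3) = 1/(1 + 3) = 1/4)
P = 0 (P = 0*(1/11) = 0)
m(j) = -19/36 (m(j) = -2/3 + (1/4 + 1)/9 = -2/3 + (1/9)*(5/4) = -2/3 + 5/36 = -19/36)
m(P)**2 = (-19/36)**2 = 361/1296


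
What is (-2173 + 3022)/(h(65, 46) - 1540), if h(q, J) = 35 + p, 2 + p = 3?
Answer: -849/1504 ≈ -0.56450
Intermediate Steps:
p = 1 (p = -2 + 3 = 1)
h(q, J) = 36 (h(q, J) = 35 + 1 = 36)
(-2173 + 3022)/(h(65, 46) - 1540) = (-2173 + 3022)/(36 - 1540) = 849/(-1504) = 849*(-1/1504) = -849/1504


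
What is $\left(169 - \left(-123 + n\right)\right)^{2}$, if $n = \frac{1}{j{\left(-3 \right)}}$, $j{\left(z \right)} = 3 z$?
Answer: $\frac{6911641}{81} \approx 85329.0$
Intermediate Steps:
$n = - \frac{1}{9}$ ($n = \frac{1}{3 \left(-3\right)} = \frac{1}{-9} = - \frac{1}{9} \approx -0.11111$)
$\left(169 - \left(-123 + n\right)\right)^{2} = \left(169 + \left(123 - - \frac{1}{9}\right)\right)^{2} = \left(169 + \left(123 + \frac{1}{9}\right)\right)^{2} = \left(169 + \frac{1108}{9}\right)^{2} = \left(\frac{2629}{9}\right)^{2} = \frac{6911641}{81}$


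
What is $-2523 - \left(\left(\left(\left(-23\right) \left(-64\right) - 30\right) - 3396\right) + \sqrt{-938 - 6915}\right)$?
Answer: $-569 - i \sqrt{7853} \approx -569.0 - 88.617 i$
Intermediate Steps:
$-2523 - \left(\left(\left(\left(-23\right) \left(-64\right) - 30\right) - 3396\right) + \sqrt{-938 - 6915}\right) = -2523 - \left(\left(\left(1472 - 30\right) - 3396\right) + \sqrt{-7853}\right) = -2523 - \left(\left(1442 - 3396\right) + i \sqrt{7853}\right) = -2523 - \left(-1954 + i \sqrt{7853}\right) = -2523 + \left(1954 - i \sqrt{7853}\right) = -569 - i \sqrt{7853}$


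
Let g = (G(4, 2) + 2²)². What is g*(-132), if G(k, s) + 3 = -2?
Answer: -132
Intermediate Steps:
G(k, s) = -5 (G(k, s) = -3 - 2 = -5)
g = 1 (g = (-5 + 2²)² = (-5 + 4)² = (-1)² = 1)
g*(-132) = 1*(-132) = -132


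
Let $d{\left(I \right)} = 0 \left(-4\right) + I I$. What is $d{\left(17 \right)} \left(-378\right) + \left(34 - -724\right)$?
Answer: $-108484$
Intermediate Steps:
$d{\left(I \right)} = I^{2}$ ($d{\left(I \right)} = 0 + I^{2} = I^{2}$)
$d{\left(17 \right)} \left(-378\right) + \left(34 - -724\right) = 17^{2} \left(-378\right) + \left(34 - -724\right) = 289 \left(-378\right) + \left(34 + 724\right) = -109242 + 758 = -108484$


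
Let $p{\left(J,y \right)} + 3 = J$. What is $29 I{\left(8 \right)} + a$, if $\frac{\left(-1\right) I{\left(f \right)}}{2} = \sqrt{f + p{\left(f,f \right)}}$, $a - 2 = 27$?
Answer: $29 - 58 \sqrt{13} \approx -180.12$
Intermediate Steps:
$a = 29$ ($a = 2 + 27 = 29$)
$p{\left(J,y \right)} = -3 + J$
$I{\left(f \right)} = - 2 \sqrt{-3 + 2 f}$ ($I{\left(f \right)} = - 2 \sqrt{f + \left(-3 + f\right)} = - 2 \sqrt{-3 + 2 f}$)
$29 I{\left(8 \right)} + a = 29 \left(- 2 \sqrt{-3 + 2 \cdot 8}\right) + 29 = 29 \left(- 2 \sqrt{-3 + 16}\right) + 29 = 29 \left(- 2 \sqrt{13}\right) + 29 = - 58 \sqrt{13} + 29 = 29 - 58 \sqrt{13}$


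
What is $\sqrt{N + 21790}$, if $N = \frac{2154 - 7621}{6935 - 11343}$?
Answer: $\frac{\sqrt{105853477274}}{2204} \approx 147.62$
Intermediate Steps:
$N = \frac{5467}{4408}$ ($N = - \frac{5467}{-4408} = \left(-5467\right) \left(- \frac{1}{4408}\right) = \frac{5467}{4408} \approx 1.2402$)
$\sqrt{N + 21790} = \sqrt{\frac{5467}{4408} + 21790} = \sqrt{\frac{96055787}{4408}} = \frac{\sqrt{105853477274}}{2204}$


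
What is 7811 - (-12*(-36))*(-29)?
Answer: 20339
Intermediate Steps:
7811 - (-12*(-36))*(-29) = 7811 - 432*(-29) = 7811 - 1*(-12528) = 7811 + 12528 = 20339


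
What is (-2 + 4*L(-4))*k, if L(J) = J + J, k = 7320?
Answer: -248880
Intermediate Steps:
L(J) = 2*J
(-2 + 4*L(-4))*k = (-2 + 4*(2*(-4)))*7320 = (-2 + 4*(-8))*7320 = (-2 - 32)*7320 = -34*7320 = -248880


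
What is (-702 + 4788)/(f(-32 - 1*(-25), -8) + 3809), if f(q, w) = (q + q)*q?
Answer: 4086/3907 ≈ 1.0458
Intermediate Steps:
f(q, w) = 2*q**2 (f(q, w) = (2*q)*q = 2*q**2)
(-702 + 4788)/(f(-32 - 1*(-25), -8) + 3809) = (-702 + 4788)/(2*(-32 - 1*(-25))**2 + 3809) = 4086/(2*(-32 + 25)**2 + 3809) = 4086/(2*(-7)**2 + 3809) = 4086/(2*49 + 3809) = 4086/(98 + 3809) = 4086/3907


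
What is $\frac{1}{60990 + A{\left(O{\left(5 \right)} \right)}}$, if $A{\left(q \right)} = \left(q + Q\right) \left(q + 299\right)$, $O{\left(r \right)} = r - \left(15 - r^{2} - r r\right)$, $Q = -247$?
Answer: $- \frac{1}{9183} \approx -0.0001089$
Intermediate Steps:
$O{\left(r \right)} = -15 + r + 2 r^{2}$ ($O{\left(r \right)} = r + \left(\left(r^{2} + r^{2}\right) - 15\right) = r + \left(2 r^{2} - 15\right) = r + \left(-15 + 2 r^{2}\right) = -15 + r + 2 r^{2}$)
$A{\left(q \right)} = \left(-247 + q\right) \left(299 + q\right)$ ($A{\left(q \right)} = \left(q - 247\right) \left(q + 299\right) = \left(-247 + q\right) \left(299 + q\right)$)
$\frac{1}{60990 + A{\left(O{\left(5 \right)} \right)}} = \frac{1}{60990 + \left(-73853 + \left(-15 + 5 + 2 \cdot 5^{2}\right)^{2} + 52 \left(-15 + 5 + 2 \cdot 5^{2}\right)\right)} = \frac{1}{60990 + \left(-73853 + \left(-15 + 5 + 2 \cdot 25\right)^{2} + 52 \left(-15 + 5 + 2 \cdot 25\right)\right)} = \frac{1}{60990 + \left(-73853 + \left(-15 + 5 + 50\right)^{2} + 52 \left(-15 + 5 + 50\right)\right)} = \frac{1}{60990 + \left(-73853 + 40^{2} + 52 \cdot 40\right)} = \frac{1}{60990 + \left(-73853 + 1600 + 2080\right)} = \frac{1}{60990 - 70173} = \frac{1}{-9183} = - \frac{1}{9183}$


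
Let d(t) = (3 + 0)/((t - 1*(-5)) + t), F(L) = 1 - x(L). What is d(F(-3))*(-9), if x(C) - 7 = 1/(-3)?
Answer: 81/19 ≈ 4.2632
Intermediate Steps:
x(C) = 20/3 (x(C) = 7 + 1/(-3) = 7 - 1/3 = 20/3)
F(L) = -17/3 (F(L) = 1 - 1*20/3 = 1 - 20/3 = -17/3)
d(t) = 3/(5 + 2*t) (d(t) = 3/((t + 5) + t) = 3/((5 + t) + t) = 3/(5 + 2*t))
d(F(-3))*(-9) = (3/(5 + 2*(-17/3)))*(-9) = (3/(5 - 34/3))*(-9) = (3/(-19/3))*(-9) = (3*(-3/19))*(-9) = -9/19*(-9) = 81/19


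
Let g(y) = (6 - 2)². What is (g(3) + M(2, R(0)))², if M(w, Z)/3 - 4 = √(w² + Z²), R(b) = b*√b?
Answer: 1156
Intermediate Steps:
R(b) = b^(3/2)
g(y) = 16 (g(y) = 4² = 16)
M(w, Z) = 12 + 3*√(Z² + w²) (M(w, Z) = 12 + 3*√(w² + Z²) = 12 + 3*√(Z² + w²))
(g(3) + M(2, R(0)))² = (16 + (12 + 3*√((0^(3/2))² + 2²)))² = (16 + (12 + 3*√(0² + 4)))² = (16 + (12 + 3*√(0 + 4)))² = (16 + (12 + 3*√4))² = (16 + (12 + 3*2))² = (16 + (12 + 6))² = (16 + 18)² = 34² = 1156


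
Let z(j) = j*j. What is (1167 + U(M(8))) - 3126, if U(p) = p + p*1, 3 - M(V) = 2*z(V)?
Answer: -2209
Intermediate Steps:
z(j) = j²
M(V) = 3 - 2*V²
U(p) = 2*p (U(p) = p + p = 2*p)
(1167 + U(M(8))) - 3126 = (1167 + 2*(3 - 2*8²)) - 3126 = (1167 + 2*(3 - 2*64)) - 3126 = (1167 + 2*(3 - 128)) - 3126 = (1167 + 2*(-125)) - 3126 = (1167 - 250) - 3126 = 917 - 3126 = -2209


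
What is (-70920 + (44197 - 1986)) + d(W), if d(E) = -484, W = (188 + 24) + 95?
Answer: -29193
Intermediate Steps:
W = 307 (W = 212 + 95 = 307)
(-70920 + (44197 - 1986)) + d(W) = (-70920 + (44197 - 1986)) - 484 = (-70920 + 42211) - 484 = -28709 - 484 = -29193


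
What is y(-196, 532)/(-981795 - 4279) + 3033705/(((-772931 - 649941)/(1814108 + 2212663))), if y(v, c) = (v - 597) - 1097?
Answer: -261867713174944065/30501240968 ≈ -8.5855e+6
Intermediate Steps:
y(v, c) = -1694 + v (y(v, c) = (-597 + v) - 1097 = -1694 + v)
y(-196, 532)/(-981795 - 4279) + 3033705/(((-772931 - 649941)/(1814108 + 2212663))) = (-1694 - 196)/(-981795 - 4279) + 3033705/(((-772931 - 649941)/(1814108 + 2212663))) = -1890/(-986074) + 3033705/((-1422872/4026771)) = -1890*(-1/986074) + 3033705/((-1422872*1/4026771)) = 945/493037 + 3033705/(-61864/175077) = 945/493037 + 3033705*(-175077/61864) = 945/493037 - 531131970285/61864 = -261867713174944065/30501240968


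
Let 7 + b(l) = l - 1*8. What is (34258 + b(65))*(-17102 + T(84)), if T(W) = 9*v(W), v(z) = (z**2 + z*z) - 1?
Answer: 3770346276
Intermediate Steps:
b(l) = -15 + l (b(l) = -7 + (l - 1*8) = -7 + (l - 8) = -7 + (-8 + l) = -15 + l)
v(z) = -1 + 2*z**2 (v(z) = (z**2 + z**2) - 1 = 2*z**2 - 1 = -1 + 2*z**2)
T(W) = -9 + 18*W**2 (T(W) = 9*(-1 + 2*W**2) = -9 + 18*W**2)
(34258 + b(65))*(-17102 + T(84)) = (34258 + (-15 + 65))*(-17102 + (-9 + 18*84**2)) = (34258 + 50)*(-17102 + (-9 + 18*7056)) = 34308*(-17102 + (-9 + 127008)) = 34308*(-17102 + 126999) = 34308*109897 = 3770346276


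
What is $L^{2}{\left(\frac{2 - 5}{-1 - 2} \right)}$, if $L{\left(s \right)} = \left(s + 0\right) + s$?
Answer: $4$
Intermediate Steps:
$L{\left(s \right)} = 2 s$ ($L{\left(s \right)} = s + s = 2 s$)
$L^{2}{\left(\frac{2 - 5}{-1 - 2} \right)} = \left(2 \frac{2 - 5}{-1 - 2}\right)^{2} = \left(2 \left(- \frac{3}{-3}\right)\right)^{2} = \left(2 \left(\left(-3\right) \left(- \frac{1}{3}\right)\right)\right)^{2} = \left(2 \cdot 1\right)^{2} = 2^{2} = 4$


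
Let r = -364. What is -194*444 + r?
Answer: -86500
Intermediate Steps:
-194*444 + r = -194*444 - 364 = -86136 - 364 = -86500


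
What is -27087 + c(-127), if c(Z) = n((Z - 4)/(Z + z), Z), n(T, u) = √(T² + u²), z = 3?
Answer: -27087 + √248016665/124 ≈ -26960.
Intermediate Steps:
c(Z) = √(Z² + (-4 + Z)²/(3 + Z)²) (c(Z) = √(((Z - 4)/(Z + 3))² + Z²) = √(((-4 + Z)/(3 + Z))² + Z²) = √((-4 + Z)²/(3 + Z)² + Z²) = √(Z² + (-4 + Z)²/(3 + Z)²))
-27087 + c(-127) = -27087 + √((-127)² + (-4 - 127)²/(3 - 127)²) = -27087 + √(16129 + (-131)²/(-124)²) = -27087 + √(16129 + 17161*(1/15376)) = -27087 + √(16129 + 17161/15376) = -27087 + √(248016665/15376) = -27087 + √248016665/124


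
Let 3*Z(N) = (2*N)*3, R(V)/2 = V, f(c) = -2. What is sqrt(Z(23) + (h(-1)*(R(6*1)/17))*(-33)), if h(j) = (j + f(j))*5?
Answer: sqrt(114274)/17 ≈ 19.885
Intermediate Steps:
R(V) = 2*V
Z(N) = 2*N (Z(N) = ((2*N)*3)/3 = (6*N)/3 = 2*N)
h(j) = -10 + 5*j (h(j) = (j - 2)*5 = (-2 + j)*5 = -10 + 5*j)
sqrt(Z(23) + (h(-1)*(R(6*1)/17))*(-33)) = sqrt(2*23 + ((-10 + 5*(-1))*((2*(6*1))/17))*(-33)) = sqrt(46 + ((-10 - 5)*((2*6)*(1/17)))*(-33)) = sqrt(46 - 180/17*(-33)) = sqrt(46 + 5940/17) = sqrt(6722/17) = sqrt(114274)/17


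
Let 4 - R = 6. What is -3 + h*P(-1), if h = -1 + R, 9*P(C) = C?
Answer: -8/3 ≈ -2.6667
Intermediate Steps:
R = -2 (R = 4 - 1*6 = 4 - 6 = -2)
P(C) = C/9
h = -3 (h = -1 - 2 = -3)
-3 + h*P(-1) = -3 - (-1)/3 = -3 - 3*(-⅑) = -3 + ⅓ = -8/3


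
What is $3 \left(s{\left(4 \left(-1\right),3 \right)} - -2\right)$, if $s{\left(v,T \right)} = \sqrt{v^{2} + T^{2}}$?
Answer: $21$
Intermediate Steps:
$s{\left(v,T \right)} = \sqrt{T^{2} + v^{2}}$
$3 \left(s{\left(4 \left(-1\right),3 \right)} - -2\right) = 3 \left(\sqrt{3^{2} + \left(4 \left(-1\right)\right)^{2}} - -2\right) = 3 \left(\sqrt{9 + \left(-4\right)^{2}} + \left(-4 + 6\right)\right) = 3 \left(\sqrt{9 + 16} + 2\right) = 3 \left(\sqrt{25} + 2\right) = 3 \left(5 + 2\right) = 3 \cdot 7 = 21$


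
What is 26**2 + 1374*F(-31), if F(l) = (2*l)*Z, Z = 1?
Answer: -84512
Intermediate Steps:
F(l) = 2*l (F(l) = (2*l)*1 = 2*l)
26**2 + 1374*F(-31) = 26**2 + 1374*(2*(-31)) = 676 + 1374*(-62) = 676 - 85188 = -84512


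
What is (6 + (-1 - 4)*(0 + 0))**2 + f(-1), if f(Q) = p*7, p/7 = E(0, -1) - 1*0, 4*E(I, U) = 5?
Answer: 389/4 ≈ 97.250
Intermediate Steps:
E(I, U) = 5/4 (E(I, U) = (1/4)*5 = 5/4)
p = 35/4 (p = 7*(5/4 - 1*0) = 7*(5/4 + 0) = 7*(5/4) = 35/4 ≈ 8.7500)
f(Q) = 245/4 (f(Q) = (35/4)*7 = 245/4)
(6 + (-1 - 4)*(0 + 0))**2 + f(-1) = (6 + (-1 - 4)*(0 + 0))**2 + 245/4 = (6 - 5*0)**2 + 245/4 = (6 + 0)**2 + 245/4 = 6**2 + 245/4 = 36 + 245/4 = 389/4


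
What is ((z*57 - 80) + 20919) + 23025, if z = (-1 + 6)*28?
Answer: 51844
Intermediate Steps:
z = 140 (z = 5*28 = 140)
((z*57 - 80) + 20919) + 23025 = ((140*57 - 80) + 20919) + 23025 = ((7980 - 80) + 20919) + 23025 = (7900 + 20919) + 23025 = 28819 + 23025 = 51844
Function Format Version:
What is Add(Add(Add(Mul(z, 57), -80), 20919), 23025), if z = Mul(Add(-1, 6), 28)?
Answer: 51844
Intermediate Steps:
z = 140 (z = Mul(5, 28) = 140)
Add(Add(Add(Mul(z, 57), -80), 20919), 23025) = Add(Add(Add(Mul(140, 57), -80), 20919), 23025) = Add(Add(Add(7980, -80), 20919), 23025) = Add(Add(7900, 20919), 23025) = Add(28819, 23025) = 51844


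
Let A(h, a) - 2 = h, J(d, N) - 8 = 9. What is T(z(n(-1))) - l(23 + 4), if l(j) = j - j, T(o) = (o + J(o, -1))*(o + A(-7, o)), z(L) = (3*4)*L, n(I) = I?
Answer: -85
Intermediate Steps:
J(d, N) = 17 (J(d, N) = 8 + 9 = 17)
A(h, a) = 2 + h
z(L) = 12*L
T(o) = (-5 + o)*(17 + o) (T(o) = (o + 17)*(o + (2 - 7)) = (17 + o)*(o - 5) = (17 + o)*(-5 + o) = (-5 + o)*(17 + o))
l(j) = 0
T(z(n(-1))) - l(23 + 4) = (-85 + (12*(-1))**2 + 12*(12*(-1))) - 1*0 = (-85 + (-12)**2 + 12*(-12)) + 0 = (-85 + 144 - 144) + 0 = -85 + 0 = -85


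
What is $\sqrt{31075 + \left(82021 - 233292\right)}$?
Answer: $2 i \sqrt{30049} \approx 346.69 i$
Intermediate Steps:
$\sqrt{31075 + \left(82021 - 233292\right)} = \sqrt{31075 - 151271} = \sqrt{-120196} = 2 i \sqrt{30049}$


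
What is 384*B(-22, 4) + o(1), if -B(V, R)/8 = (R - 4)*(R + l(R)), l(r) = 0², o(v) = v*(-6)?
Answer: -6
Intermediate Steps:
o(v) = -6*v
l(r) = 0
B(V, R) = -8*R*(-4 + R) (B(V, R) = -8*(R - 4)*(R + 0) = -8*(-4 + R)*R = -8*R*(-4 + R))
384*B(-22, 4) + o(1) = 384*(8*4*(4 - 1*4)) - 6*1 = 384*(8*4*(4 - 4)) - 6 = 384*(8*4*0) - 6 = 384*0 - 6 = 0 - 6 = -6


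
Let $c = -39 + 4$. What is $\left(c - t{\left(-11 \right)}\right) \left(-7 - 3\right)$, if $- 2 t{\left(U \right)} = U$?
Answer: $405$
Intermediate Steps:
$t{\left(U \right)} = - \frac{U}{2}$
$c = -35$
$\left(c - t{\left(-11 \right)}\right) \left(-7 - 3\right) = \left(-35 - \left(- \frac{1}{2}\right) \left(-11\right)\right) \left(-7 - 3\right) = \left(-35 - \frac{11}{2}\right) \left(-7 - 3\right) = \left(-35 - \frac{11}{2}\right) \left(-10\right) = \left(- \frac{81}{2}\right) \left(-10\right) = 405$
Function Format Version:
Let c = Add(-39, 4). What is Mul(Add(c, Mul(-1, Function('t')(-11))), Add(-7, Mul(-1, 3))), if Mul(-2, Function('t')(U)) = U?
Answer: 405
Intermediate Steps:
Function('t')(U) = Mul(Rational(-1, 2), U)
c = -35
Mul(Add(c, Mul(-1, Function('t')(-11))), Add(-7, Mul(-1, 3))) = Mul(Add(-35, Mul(-1, Mul(Rational(-1, 2), -11))), Add(-7, Mul(-1, 3))) = Mul(Add(-35, Mul(-1, Rational(11, 2))), Add(-7, -3)) = Mul(Add(-35, Rational(-11, 2)), -10) = Mul(Rational(-81, 2), -10) = 405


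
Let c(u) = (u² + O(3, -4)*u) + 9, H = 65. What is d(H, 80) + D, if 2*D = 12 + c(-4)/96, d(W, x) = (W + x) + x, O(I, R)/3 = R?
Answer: 44425/192 ≈ 231.38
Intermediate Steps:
O(I, R) = 3*R
d(W, x) = W + 2*x
c(u) = 9 + u² - 12*u (c(u) = (u² + (3*(-4))*u) + 9 = (u² - 12*u) + 9 = 9 + u² - 12*u)
D = 1225/192 (D = (12 + (9 + (-4)² - 12*(-4))/96)/2 = (12 + (9 + 16 + 48)*(1/96))/2 = (12 + 73*(1/96))/2 = (12 + 73/96)/2 = (½)*(1225/96) = 1225/192 ≈ 6.3802)
d(H, 80) + D = (65 + 2*80) + 1225/192 = (65 + 160) + 1225/192 = 225 + 1225/192 = 44425/192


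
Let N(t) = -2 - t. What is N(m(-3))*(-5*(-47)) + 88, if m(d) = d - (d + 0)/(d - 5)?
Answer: 3289/8 ≈ 411.13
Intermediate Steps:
m(d) = d - d/(-5 + d)
N(m(-3))*(-5*(-47)) + 88 = (-2 - (-3)*(-6 - 3)/(-5 - 3))*(-5*(-47)) + 88 = (-2 - (-3)*(-9)/(-8))*235 + 88 = (-2 - (-3)*(-1)*(-9)/8)*235 + 88 = (-2 - 1*(-27/8))*235 + 88 = (-2 + 27/8)*235 + 88 = (11/8)*235 + 88 = 2585/8 + 88 = 3289/8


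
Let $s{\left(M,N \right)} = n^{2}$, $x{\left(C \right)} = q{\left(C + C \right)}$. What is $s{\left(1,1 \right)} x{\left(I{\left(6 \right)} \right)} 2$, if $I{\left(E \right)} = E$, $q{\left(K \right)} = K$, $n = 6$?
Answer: $864$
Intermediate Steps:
$x{\left(C \right)} = 2 C$ ($x{\left(C \right)} = C + C = 2 C$)
$s{\left(M,N \right)} = 36$ ($s{\left(M,N \right)} = 6^{2} = 36$)
$s{\left(1,1 \right)} x{\left(I{\left(6 \right)} \right)} 2 = 36 \cdot 2 \cdot 6 \cdot 2 = 36 \cdot 12 \cdot 2 = 432 \cdot 2 = 864$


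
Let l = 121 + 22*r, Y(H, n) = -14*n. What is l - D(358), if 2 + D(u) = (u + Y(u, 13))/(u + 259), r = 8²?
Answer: 944451/617 ≈ 1530.7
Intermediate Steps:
r = 64
D(u) = -2 + (-182 + u)/(259 + u) (D(u) = -2 + (u - 14*13)/(u + 259) = -2 + (u - 182)/(259 + u) = -2 + (-182 + u)/(259 + u))
l = 1529 (l = 121 + 22*64 = 121 + 1408 = 1529)
l - D(358) = 1529 - (-700 - 1*358)/(259 + 358) = 1529 - (-700 - 358)/617 = 1529 - (-1058)/617 = 1529 - 1*(-1058/617) = 1529 + 1058/617 = 944451/617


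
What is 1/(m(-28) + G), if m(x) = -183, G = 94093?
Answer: 1/93910 ≈ 1.0648e-5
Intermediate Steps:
1/(m(-28) + G) = 1/(-183 + 94093) = 1/93910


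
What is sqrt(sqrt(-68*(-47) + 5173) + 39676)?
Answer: sqrt(39676 + sqrt(8369)) ≈ 199.42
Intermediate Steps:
sqrt(sqrt(-68*(-47) + 5173) + 39676) = sqrt(sqrt(3196 + 5173) + 39676) = sqrt(sqrt(8369) + 39676) = sqrt(39676 + sqrt(8369))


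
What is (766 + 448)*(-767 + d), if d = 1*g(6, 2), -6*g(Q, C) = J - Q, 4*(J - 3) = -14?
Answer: -5578937/6 ≈ -9.2982e+5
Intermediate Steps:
J = -½ (J = 3 + (¼)*(-14) = 3 - 7/2 = -½ ≈ -0.50000)
g(Q, C) = 1/12 + Q/6 (g(Q, C) = -(-½ - Q)/6 = 1/12 + Q/6)
d = 13/12 (d = 1*(1/12 + (⅙)*6) = 1*(1/12 + 1) = 1*(13/12) = 13/12 ≈ 1.0833)
(766 + 448)*(-767 + d) = (766 + 448)*(-767 + 13/12) = 1214*(-9191/12) = -5578937/6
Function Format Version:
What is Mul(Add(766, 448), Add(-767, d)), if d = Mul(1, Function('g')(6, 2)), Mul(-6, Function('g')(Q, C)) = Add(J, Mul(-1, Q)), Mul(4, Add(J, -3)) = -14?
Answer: Rational(-5578937, 6) ≈ -9.2982e+5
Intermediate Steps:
J = Rational(-1, 2) (J = Add(3, Mul(Rational(1, 4), -14)) = Add(3, Rational(-7, 2)) = Rational(-1, 2) ≈ -0.50000)
Function('g')(Q, C) = Add(Rational(1, 12), Mul(Rational(1, 6), Q)) (Function('g')(Q, C) = Mul(Rational(-1, 6), Add(Rational(-1, 2), Mul(-1, Q))) = Add(Rational(1, 12), Mul(Rational(1, 6), Q)))
d = Rational(13, 12) (d = Mul(1, Add(Rational(1, 12), Mul(Rational(1, 6), 6))) = Mul(1, Add(Rational(1, 12), 1)) = Mul(1, Rational(13, 12)) = Rational(13, 12) ≈ 1.0833)
Mul(Add(766, 448), Add(-767, d)) = Mul(Add(766, 448), Add(-767, Rational(13, 12))) = Mul(1214, Rational(-9191, 12)) = Rational(-5578937, 6)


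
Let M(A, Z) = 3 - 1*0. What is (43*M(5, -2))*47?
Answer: 6063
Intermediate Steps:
M(A, Z) = 3 (M(A, Z) = 3 + 0 = 3)
(43*M(5, -2))*47 = (43*3)*47 = 129*47 = 6063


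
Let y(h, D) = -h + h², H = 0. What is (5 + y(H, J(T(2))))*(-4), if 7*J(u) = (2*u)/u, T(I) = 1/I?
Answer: -20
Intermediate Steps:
J(u) = 2/7 (J(u) = ((2*u)/u)/7 = (⅐)*2 = 2/7)
y(h, D) = h² - h
(5 + y(H, J(T(2))))*(-4) = (5 + 0*(-1 + 0))*(-4) = (5 + 0*(-1))*(-4) = (5 + 0)*(-4) = 5*(-4) = -20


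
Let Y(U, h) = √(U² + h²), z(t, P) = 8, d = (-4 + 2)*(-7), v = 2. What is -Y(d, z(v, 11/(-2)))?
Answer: -2*√65 ≈ -16.125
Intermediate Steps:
d = 14 (d = -2*(-7) = 14)
-Y(d, z(v, 11/(-2))) = -√(14² + 8²) = -√(196 + 64) = -√260 = -2*√65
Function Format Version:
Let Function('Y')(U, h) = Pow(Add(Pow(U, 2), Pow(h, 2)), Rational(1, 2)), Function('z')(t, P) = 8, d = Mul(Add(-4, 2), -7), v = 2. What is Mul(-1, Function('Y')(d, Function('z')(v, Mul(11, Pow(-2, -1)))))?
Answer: Mul(-2, Pow(65, Rational(1, 2))) ≈ -16.125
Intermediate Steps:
d = 14 (d = Mul(-2, -7) = 14)
Mul(-1, Function('Y')(d, Function('z')(v, Mul(11, Pow(-2, -1))))) = Mul(-1, Pow(Add(Pow(14, 2), Pow(8, 2)), Rational(1, 2))) = Mul(-1, Pow(Add(196, 64), Rational(1, 2))) = Mul(-1, Pow(260, Rational(1, 2))) = Mul(-1, Mul(2, Pow(65, Rational(1, 2)))) = Mul(-2, Pow(65, Rational(1, 2)))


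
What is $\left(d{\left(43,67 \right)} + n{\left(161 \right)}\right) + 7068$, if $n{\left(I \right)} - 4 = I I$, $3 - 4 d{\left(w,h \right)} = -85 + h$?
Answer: $\frac{131993}{4} \approx 32998.0$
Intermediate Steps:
$d{\left(w,h \right)} = 22 - \frac{h}{4}$ ($d{\left(w,h \right)} = \frac{3}{4} - \frac{-85 + h}{4} = \frac{3}{4} - \left(- \frac{85}{4} + \frac{h}{4}\right) = 22 - \frac{h}{4}$)
$n{\left(I \right)} = 4 + I^{2}$ ($n{\left(I \right)} = 4 + I I = 4 + I^{2}$)
$\left(d{\left(43,67 \right)} + n{\left(161 \right)}\right) + 7068 = \left(\left(22 - \frac{67}{4}\right) + \left(4 + 161^{2}\right)\right) + 7068 = \left(\left(22 - \frac{67}{4}\right) + \left(4 + 25921\right)\right) + 7068 = \left(\frac{21}{4} + 25925\right) + 7068 = \frac{103721}{4} + 7068 = \frac{131993}{4}$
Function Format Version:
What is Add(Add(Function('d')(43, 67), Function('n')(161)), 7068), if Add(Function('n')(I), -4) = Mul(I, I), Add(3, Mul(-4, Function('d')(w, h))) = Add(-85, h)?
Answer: Rational(131993, 4) ≈ 32998.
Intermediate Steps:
Function('d')(w, h) = Add(22, Mul(Rational(-1, 4), h)) (Function('d')(w, h) = Add(Rational(3, 4), Mul(Rational(-1, 4), Add(-85, h))) = Add(Rational(3, 4), Add(Rational(85, 4), Mul(Rational(-1, 4), h))) = Add(22, Mul(Rational(-1, 4), h)))
Function('n')(I) = Add(4, Pow(I, 2)) (Function('n')(I) = Add(4, Mul(I, I)) = Add(4, Pow(I, 2)))
Add(Add(Function('d')(43, 67), Function('n')(161)), 7068) = Add(Add(Add(22, Mul(Rational(-1, 4), 67)), Add(4, Pow(161, 2))), 7068) = Add(Add(Add(22, Rational(-67, 4)), Add(4, 25921)), 7068) = Add(Add(Rational(21, 4), 25925), 7068) = Add(Rational(103721, 4), 7068) = Rational(131993, 4)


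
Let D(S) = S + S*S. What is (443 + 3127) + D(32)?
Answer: 4626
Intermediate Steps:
D(S) = S + S²
(443 + 3127) + D(32) = (443 + 3127) + 32*(1 + 32) = 3570 + 32*33 = 3570 + 1056 = 4626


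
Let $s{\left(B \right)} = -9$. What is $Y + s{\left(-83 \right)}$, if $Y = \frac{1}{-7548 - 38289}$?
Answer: $- \frac{412534}{45837} \approx -9.0$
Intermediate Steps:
$Y = - \frac{1}{45837}$ ($Y = \frac{1}{-45837} = - \frac{1}{45837} \approx -2.1816 \cdot 10^{-5}$)
$Y + s{\left(-83 \right)} = - \frac{1}{45837} - 9 = - \frac{412534}{45837}$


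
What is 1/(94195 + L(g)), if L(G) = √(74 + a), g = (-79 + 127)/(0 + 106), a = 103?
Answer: 94195/8872697848 - √177/8872697848 ≈ 1.0615e-5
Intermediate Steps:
g = 24/53 (g = 48/106 = 48*(1/106) = 24/53 ≈ 0.45283)
L(G) = √177 (L(G) = √(74 + 103) = √177)
1/(94195 + L(g)) = 1/(94195 + √177)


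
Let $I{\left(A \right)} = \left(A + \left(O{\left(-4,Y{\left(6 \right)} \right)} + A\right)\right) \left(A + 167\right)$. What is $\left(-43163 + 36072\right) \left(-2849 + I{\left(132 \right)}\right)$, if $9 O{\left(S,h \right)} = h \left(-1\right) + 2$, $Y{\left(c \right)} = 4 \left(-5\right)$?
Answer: $- \frac{4902440851}{9} \approx -5.4472 \cdot 10^{8}$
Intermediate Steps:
$Y{\left(c \right)} = -20$
$O{\left(S,h \right)} = \frac{2}{9} - \frac{h}{9}$ ($O{\left(S,h \right)} = \frac{h \left(-1\right) + 2}{9} = \frac{- h + 2}{9} = \frac{2 - h}{9} = \frac{2}{9} - \frac{h}{9}$)
$I{\left(A \right)} = \left(167 + A\right) \left(\frac{22}{9} + 2 A\right)$ ($I{\left(A \right)} = \left(A + \left(\left(\frac{2}{9} - - \frac{20}{9}\right) + A\right)\right) \left(A + 167\right) = \left(A + \left(\left(\frac{2}{9} + \frac{20}{9}\right) + A\right)\right) \left(167 + A\right) = \left(A + \left(\frac{22}{9} + A\right)\right) \left(167 + A\right) = \left(\frac{22}{9} + 2 A\right) \left(167 + A\right) = \left(167 + A\right) \left(\frac{22}{9} + 2 A\right)$)
$\left(-43163 + 36072\right) \left(-2849 + I{\left(132 \right)}\right) = \left(-43163 + 36072\right) \left(-2849 + \left(\frac{3674}{9} + 2 \cdot 132^{2} + \frac{3028}{9} \cdot 132\right)\right) = - 7091 \left(-2849 + \left(\frac{3674}{9} + 2 \cdot 17424 + \frac{133232}{3}\right)\right) = - 7091 \left(-2849 + \left(\frac{3674}{9} + 34848 + \frac{133232}{3}\right)\right) = - 7091 \left(-2849 + \frac{717002}{9}\right) = \left(-7091\right) \frac{691361}{9} = - \frac{4902440851}{9}$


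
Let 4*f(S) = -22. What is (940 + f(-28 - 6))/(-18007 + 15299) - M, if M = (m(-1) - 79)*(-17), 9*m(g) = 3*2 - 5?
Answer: -65387941/48744 ≈ -1341.5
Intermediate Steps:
f(S) = -11/2 (f(S) = (¼)*(-22) = -11/2)
m(g) = ⅑ (m(g) = (3*2 - 5)/9 = (6 - 5)/9 = (⅑)*1 = ⅑)
M = 12070/9 (M = (⅑ - 79)*(-17) = -710/9*(-17) = 12070/9 ≈ 1341.1)
(940 + f(-28 - 6))/(-18007 + 15299) - M = (940 - 11/2)/(-18007 + 15299) - 1*12070/9 = (1869/2)/(-2708) - 12070/9 = (1869/2)*(-1/2708) - 12070/9 = -1869/5416 - 12070/9 = -65387941/48744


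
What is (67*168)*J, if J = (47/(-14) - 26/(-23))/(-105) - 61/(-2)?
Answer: 276555096/805 ≈ 3.4355e+5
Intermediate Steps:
J = 171987/5635 (J = (47*(-1/14) - 26*(-1/23))*(-1/105) - 61*(-1/2) = (-47/14 + 26/23)*(-1/105) + 61/2 = -717/322*(-1/105) + 61/2 = 239/11270 + 61/2 = 171987/5635 ≈ 30.521)
(67*168)*J = (67*168)*(171987/5635) = 11256*(171987/5635) = 276555096/805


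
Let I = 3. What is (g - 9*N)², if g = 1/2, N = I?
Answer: 2809/4 ≈ 702.25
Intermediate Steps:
N = 3
g = ½ ≈ 0.50000
(g - 9*N)² = (½ - 9*3)² = (½ - 27)² = (-53/2)² = 2809/4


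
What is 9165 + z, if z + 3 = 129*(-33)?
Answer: 4905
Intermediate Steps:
z = -4260 (z = -3 + 129*(-33) = -3 - 4257 = -4260)
9165 + z = 9165 - 4260 = 4905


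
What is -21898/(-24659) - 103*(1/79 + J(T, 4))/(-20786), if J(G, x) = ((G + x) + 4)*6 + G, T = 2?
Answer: 48401431835/40492395946 ≈ 1.1953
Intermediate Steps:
J(G, x) = 24 + 6*x + 7*G (J(G, x) = (4 + G + x)*6 + G = (24 + 6*G + 6*x) + G = 24 + 6*x + 7*G)
-21898/(-24659) - 103*(1/79 + J(T, 4))/(-20786) = -21898/(-24659) - 103*(1/79 + (24 + 6*4 + 7*2))/(-20786) = -21898*(-1/24659) - 103*(1/79 + (24 + 24 + 14))*(-1/20786) = 21898/24659 - 103*(1/79 + 62)*(-1/20786) = 21898/24659 - 103*4899/79*(-1/20786) = 21898/24659 - 504597/79*(-1/20786) = 21898/24659 + 504597/1642094 = 48401431835/40492395946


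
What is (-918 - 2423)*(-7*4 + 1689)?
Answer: -5549401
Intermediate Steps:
(-918 - 2423)*(-7*4 + 1689) = -3341*(-28 + 1689) = -3341*1661 = -5549401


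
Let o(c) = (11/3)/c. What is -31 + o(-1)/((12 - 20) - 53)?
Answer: -5662/183 ≈ -30.940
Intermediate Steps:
o(c) = 11/(3*c) (o(c) = (11*(⅓))/c = 11/(3*c))
-31 + o(-1)/((12 - 20) - 53) = -31 + ((11/3)/(-1))/((12 - 20) - 53) = -31 + ((11/3)*(-1))/(-8 - 53) = -31 - 11/3/(-61) = -31 - 11/3*(-1/61) = -31 + 11/183 = -5662/183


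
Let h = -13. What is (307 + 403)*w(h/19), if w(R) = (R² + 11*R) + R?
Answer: -1984450/361 ≈ -5497.1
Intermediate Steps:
w(R) = R² + 12*R
(307 + 403)*w(h/19) = (307 + 403)*((-13/19)*(12 - 13/19)) = 710*((-13*1/19)*(12 - 13*1/19)) = 710*(-13*(12 - 13/19)/19) = 710*(-13/19*215/19) = 710*(-2795/361) = -1984450/361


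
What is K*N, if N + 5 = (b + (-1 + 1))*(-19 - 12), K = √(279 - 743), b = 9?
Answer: -1136*I*√29 ≈ -6117.5*I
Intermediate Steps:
K = 4*I*√29 (K = √(-464) = 4*I*√29 ≈ 21.541*I)
N = -284 (N = -5 + (9 + (-1 + 1))*(-19 - 12) = -5 + (9 + 0)*(-31) = -5 + 9*(-31) = -5 - 279 = -284)
K*N = (4*I*√29)*(-284) = -1136*I*√29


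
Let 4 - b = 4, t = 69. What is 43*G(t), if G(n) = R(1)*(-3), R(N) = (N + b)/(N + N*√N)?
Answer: -129/2 ≈ -64.500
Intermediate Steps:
b = 0 (b = 4 - 1*4 = 4 - 4 = 0)
R(N) = N/(N + N^(3/2)) (R(N) = (N + 0)/(N + N*√N) = N/(N + N^(3/2)))
G(n) = -3/2 (G(n) = (1/(1 + 1^(3/2)))*(-3) = (1/(1 + 1))*(-3) = (1/2)*(-3) = (1*(½))*(-3) = (½)*(-3) = -3/2)
43*G(t) = 43*(-3/2) = -129/2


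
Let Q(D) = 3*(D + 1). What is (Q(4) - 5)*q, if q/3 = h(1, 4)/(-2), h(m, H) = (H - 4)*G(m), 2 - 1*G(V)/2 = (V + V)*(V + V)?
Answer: 0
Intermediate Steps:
G(V) = 4 - 8*V**2 (G(V) = 4 - 2*(V + V)*(V + V) = 4 - 2*2*V*2*V = 4 - 8*V**2)
h(m, H) = (-4 + H)*(4 - 8*m**2) (h(m, H) = (H - 4)*(4 - 8*m**2) = (-4 + H)*(4 - 8*m**2))
Q(D) = 3 + 3*D (Q(D) = 3*(1 + D) = 3 + 3*D)
q = 0 (q = 3*(-4*(-1 + 2*1**2)*(-4 + 4)/(-2)) = 3*(-4*(-1 + 2*1)*0*(-1/2)) = 3*(-4*(-1 + 2)*0*(-1/2)) = 3*(-4*1*0*(-1/2)) = 3*(0*(-1/2)) = 3*0 = 0)
(Q(4) - 5)*q = ((3 + 3*4) - 5)*0 = ((3 + 12) - 5)*0 = (15 - 5)*0 = 10*0 = 0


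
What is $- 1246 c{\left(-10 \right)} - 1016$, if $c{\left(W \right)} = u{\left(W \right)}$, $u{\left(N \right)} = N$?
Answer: $11444$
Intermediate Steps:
$c{\left(W \right)} = W$
$- 1246 c{\left(-10 \right)} - 1016 = \left(-1246\right) \left(-10\right) - 1016 = 12460 - 1016 = 11444$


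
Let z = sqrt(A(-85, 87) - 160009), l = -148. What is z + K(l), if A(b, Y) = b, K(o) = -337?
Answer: -337 + I*sqrt(160094) ≈ -337.0 + 400.12*I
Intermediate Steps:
z = I*sqrt(160094) (z = sqrt(-85 - 160009) = sqrt(-160094) = I*sqrt(160094) ≈ 400.12*I)
z + K(l) = I*sqrt(160094) - 337 = -337 + I*sqrt(160094)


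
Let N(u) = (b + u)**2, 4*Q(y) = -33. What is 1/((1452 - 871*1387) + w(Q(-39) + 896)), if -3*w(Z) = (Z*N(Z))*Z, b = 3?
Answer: -768/160079420485369 ≈ -4.7976e-12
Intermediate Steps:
Q(y) = -33/4 (Q(y) = (1/4)*(-33) = -33/4)
N(u) = (3 + u)**2
w(Z) = -Z**2*(3 + Z)**2/3 (w(Z) = -Z*(3 + Z)**2*Z/3 = -Z**2*(3 + Z)**2/3)
1/((1452 - 871*1387) + w(Q(-39) + 896)) = 1/((1452 - 871*1387) - (-33/4 + 896)**2*(3 + (-33/4 + 896))**2/3) = 1/((1452 - 1208077) - (3551/4)**2*(3 + 3551/4)**2/3) = 1/(-1206625 - 1/3*12609601/16*(3563/4)**2) = 1/(-1206625 - 1/3*12609601/16*12694969/16) = 1/(-1206625 - 160078493797369/768) = 1/(-160079420485369/768) = -768/160079420485369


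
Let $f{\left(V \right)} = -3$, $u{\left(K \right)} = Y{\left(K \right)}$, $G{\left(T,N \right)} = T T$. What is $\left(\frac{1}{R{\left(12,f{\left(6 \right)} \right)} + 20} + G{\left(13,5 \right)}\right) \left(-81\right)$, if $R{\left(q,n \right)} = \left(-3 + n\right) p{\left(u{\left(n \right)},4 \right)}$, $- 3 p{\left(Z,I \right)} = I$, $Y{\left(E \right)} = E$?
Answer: $- \frac{383373}{28} \approx -13692.0$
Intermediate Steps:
$G{\left(T,N \right)} = T^{2}$
$u{\left(K \right)} = K$
$p{\left(Z,I \right)} = - \frac{I}{3}$
$R{\left(q,n \right)} = 4 - \frac{4 n}{3}$ ($R{\left(q,n \right)} = \left(-3 + n\right) \left(\left(- \frac{1}{3}\right) 4\right) = \left(-3 + n\right) \left(- \frac{4}{3}\right) = 4 - \frac{4 n}{3}$)
$\left(\frac{1}{R{\left(12,f{\left(6 \right)} \right)} + 20} + G{\left(13,5 \right)}\right) \left(-81\right) = \left(\frac{1}{\left(4 - -4\right) + 20} + 13^{2}\right) \left(-81\right) = \left(\frac{1}{\left(4 + 4\right) + 20} + 169\right) \left(-81\right) = \left(\frac{1}{8 + 20} + 169\right) \left(-81\right) = \left(\frac{1}{28} + 169\right) \left(-81\right) = \frac{4733}{28} \left(-81\right) = - \frac{383373}{28}$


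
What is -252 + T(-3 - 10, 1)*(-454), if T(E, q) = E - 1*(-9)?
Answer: 1564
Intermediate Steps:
T(E, q) = 9 + E (T(E, q) = E + 9 = 9 + E)
-252 + T(-3 - 10, 1)*(-454) = -252 + (9 + (-3 - 10))*(-454) = -252 + (9 - 13)*(-454) = -252 - 4*(-454) = -252 + 1816 = 1564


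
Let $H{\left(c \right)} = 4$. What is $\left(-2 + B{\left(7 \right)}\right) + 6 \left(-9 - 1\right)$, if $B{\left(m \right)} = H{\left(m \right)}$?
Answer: $-58$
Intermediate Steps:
$B{\left(m \right)} = 4$
$\left(-2 + B{\left(7 \right)}\right) + 6 \left(-9 - 1\right) = \left(-2 + 4\right) + 6 \left(-9 - 1\right) = 2 + 6 \left(-10\right) = 2 - 60 = -58$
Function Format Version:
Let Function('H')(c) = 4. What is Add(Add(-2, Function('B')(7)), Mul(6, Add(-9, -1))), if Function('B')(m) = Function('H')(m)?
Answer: -58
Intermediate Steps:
Function('B')(m) = 4
Add(Add(-2, Function('B')(7)), Mul(6, Add(-9, -1))) = Add(Add(-2, 4), Mul(6, Add(-9, -1))) = Add(2, Mul(6, -10)) = Add(2, -60) = -58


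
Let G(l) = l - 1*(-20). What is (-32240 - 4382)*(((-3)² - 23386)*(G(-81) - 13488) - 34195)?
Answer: -11598215891916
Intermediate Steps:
G(l) = 20 + l (G(l) = l + 20 = 20 + l)
(-32240 - 4382)*(((-3)² - 23386)*(G(-81) - 13488) - 34195) = (-32240 - 4382)*(((-3)² - 23386)*((20 - 81) - 13488) - 34195) = -36622*((9 - 23386)*(-61 - 13488) - 34195) = -36622*(-23377*(-13549) - 34195) = -36622*(316734973 - 34195) = -36622*316700778 = -11598215891916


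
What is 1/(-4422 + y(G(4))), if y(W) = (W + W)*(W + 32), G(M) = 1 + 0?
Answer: -1/4356 ≈ -0.00022957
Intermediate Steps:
G(M) = 1
y(W) = 2*W*(32 + W) (y(W) = (2*W)*(32 + W) = 2*W*(32 + W))
1/(-4422 + y(G(4))) = 1/(-4422 + 2*1*(32 + 1)) = 1/(-4422 + 2*1*33) = 1/(-4422 + 66) = 1/(-4356) = -1/4356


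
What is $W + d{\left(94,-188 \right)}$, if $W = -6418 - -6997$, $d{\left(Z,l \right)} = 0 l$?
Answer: $579$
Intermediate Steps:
$d{\left(Z,l \right)} = 0$
$W = 579$ ($W = -6418 + 6997 = 579$)
$W + d{\left(94,-188 \right)} = 579 + 0 = 579$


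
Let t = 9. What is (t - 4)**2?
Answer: 25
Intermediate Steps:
(t - 4)**2 = (9 - 4)**2 = 5**2 = 25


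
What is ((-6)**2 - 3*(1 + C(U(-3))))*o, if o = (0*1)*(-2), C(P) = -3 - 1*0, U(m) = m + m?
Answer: 0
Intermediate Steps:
U(m) = 2*m
C(P) = -3 (C(P) = -3 + 0 = -3)
o = 0 (o = 0*(-2) = 0)
((-6)**2 - 3*(1 + C(U(-3))))*o = ((-6)**2 - 3*(1 - 3))*0 = (36 - 3*(-2))*0 = (36 + 6)*0 = 42*0 = 0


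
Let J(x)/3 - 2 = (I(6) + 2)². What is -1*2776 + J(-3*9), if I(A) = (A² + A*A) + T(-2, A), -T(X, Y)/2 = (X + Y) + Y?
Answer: 5978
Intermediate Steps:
T(X, Y) = -4*Y - 2*X (T(X, Y) = -2*((X + Y) + Y) = -2*(X + 2*Y) = -4*Y - 2*X)
I(A) = 4 - 4*A + 2*A² (I(A) = (A² + A*A) + (-4*A - 2*(-2)) = (A² + A²) + (-4*A + 4) = 2*A² + (4 - 4*A) = 4 - 4*A + 2*A²)
J(x) = 8754 (J(x) = 6 + 3*((4 - 4*6 + 2*6²) + 2)² = 6 + 3*((4 - 24 + 2*36) + 2)² = 6 + 3*((4 - 24 + 72) + 2)² = 6 + 3*(52 + 2)² = 6 + 3*54² = 6 + 3*2916 = 6 + 8748 = 8754)
-1*2776 + J(-3*9) = -1*2776 + 8754 = -2776 + 8754 = 5978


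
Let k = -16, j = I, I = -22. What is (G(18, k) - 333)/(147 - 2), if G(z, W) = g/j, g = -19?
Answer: -7307/3190 ≈ -2.2906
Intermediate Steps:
j = -22
G(z, W) = 19/22 (G(z, W) = -19/(-22) = -19*(-1/22) = 19/22)
(G(18, k) - 333)/(147 - 2) = (19/22 - 333)/(147 - 2) = -7307/22/145 = -7307/22*1/145 = -7307/3190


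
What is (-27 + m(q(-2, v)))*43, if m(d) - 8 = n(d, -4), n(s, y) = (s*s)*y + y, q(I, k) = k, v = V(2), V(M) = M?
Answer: -1677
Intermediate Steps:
v = 2
n(s, y) = y + y*s² (n(s, y) = s²*y + y = y*s² + y = y + y*s²)
m(d) = 4 - 4*d² (m(d) = 8 - 4*(1 + d²) = 8 + (-4 - 4*d²) = 4 - 4*d²)
(-27 + m(q(-2, v)))*43 = (-27 + (4 - 4*2²))*43 = (-27 + (4 - 4*4))*43 = (-27 + (4 - 16))*43 = (-27 - 12)*43 = -39*43 = -1677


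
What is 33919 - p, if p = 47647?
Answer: -13728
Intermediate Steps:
33919 - p = 33919 - 1*47647 = 33919 - 47647 = -13728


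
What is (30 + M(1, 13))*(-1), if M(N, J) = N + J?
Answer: -44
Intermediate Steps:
M(N, J) = J + N
(30 + M(1, 13))*(-1) = (30 + (13 + 1))*(-1) = (30 + 14)*(-1) = 44*(-1) = -44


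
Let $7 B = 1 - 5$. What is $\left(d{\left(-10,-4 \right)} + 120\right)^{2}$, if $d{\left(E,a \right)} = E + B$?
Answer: $\frac{586756}{49} \approx 11975.0$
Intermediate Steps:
$B = - \frac{4}{7}$ ($B = \frac{1 - 5}{7} = \frac{1}{7} \left(-4\right) = - \frac{4}{7} \approx -0.57143$)
$d{\left(E,a \right)} = - \frac{4}{7} + E$ ($d{\left(E,a \right)} = E - \frac{4}{7} = - \frac{4}{7} + E$)
$\left(d{\left(-10,-4 \right)} + 120\right)^{2} = \left(\left(- \frac{4}{7} - 10\right) + 120\right)^{2} = \left(- \frac{74}{7} + 120\right)^{2} = \left(\frac{766}{7}\right)^{2} = \frac{586756}{49}$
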